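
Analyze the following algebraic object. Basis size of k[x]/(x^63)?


Basis: 1,x,...,x^62
dim=63


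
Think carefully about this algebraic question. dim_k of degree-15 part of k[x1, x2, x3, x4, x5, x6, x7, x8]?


C(d+n-1,n-1)=C(22,7)=170544


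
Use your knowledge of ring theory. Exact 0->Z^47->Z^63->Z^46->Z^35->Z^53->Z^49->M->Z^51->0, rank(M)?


Alt sum=0:
(-1)^0*47 + (-1)^1*63 + (-1)^2*46 + (-1)^3*35 + (-1)^4*53 + (-1)^5*49 + (-1)^6*? + (-1)^7*51=0
rank(M)=52


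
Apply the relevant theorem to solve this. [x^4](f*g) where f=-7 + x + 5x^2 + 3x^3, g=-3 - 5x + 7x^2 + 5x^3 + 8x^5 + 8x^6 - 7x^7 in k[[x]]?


[x^4] = sum a_i*b_j, i+j=4
  1*5=5
  5*7=35
  3*-5=-15
Sum=25


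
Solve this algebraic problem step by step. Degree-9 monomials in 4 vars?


C(d+n-1,n-1)=C(12,3)=220


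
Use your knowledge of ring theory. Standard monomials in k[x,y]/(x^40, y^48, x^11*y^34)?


k[x,y]/I, I = (x^40, y^48, x^11*y^34)
Rect: 40x48=1920. Corner: (40-11)x(48-34)=406.
dim = 1920-406 = 1514


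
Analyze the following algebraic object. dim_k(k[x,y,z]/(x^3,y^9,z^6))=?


Basis: x^iy^jz^k, i<3,j<9,k<6
3*9*6=162


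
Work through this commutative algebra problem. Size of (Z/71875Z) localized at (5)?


5-primary part: 71875=5^5*23
Size=5^5=3125


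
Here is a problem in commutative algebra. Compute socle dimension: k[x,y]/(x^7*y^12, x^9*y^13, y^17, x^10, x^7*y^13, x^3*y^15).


Socle = ann(m) = span of standard monomials u with x*u, y*u in I (staircase corners).
Redundant generators: x^7*y^13, x^9*y^13
Minimal generators: x^10, x^7*y^12, x^3*y^15, y^17
Corners: x^2y^16, x^6y^14, x^9y^11
Socle dim=3


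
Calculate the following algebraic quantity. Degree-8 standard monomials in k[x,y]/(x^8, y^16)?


k[x,y], I = (x^8, y^16), d = 8
Need i < 8 and d-i < 16.
Range: 0 <= i <= 7.
H(8) = 8


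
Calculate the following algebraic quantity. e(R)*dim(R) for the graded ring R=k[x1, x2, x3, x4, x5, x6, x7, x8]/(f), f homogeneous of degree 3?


e(R)=deg(f)=3, dim(R)=8-1=7
e*dim=3*7=21


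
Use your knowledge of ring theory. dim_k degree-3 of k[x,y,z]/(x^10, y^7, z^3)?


Need i<10, j<7, k<3 with i+j+k=3.
For each i, j ranges over max(0,3-i-2)..min(6,3-i):
  i=0: j in [1,3] -> 3
  i=1: j in [0,2] -> 3
  i=2: j in [0,1] -> 2
  i=3: j in [0,0] -> 1
H(3) = 3+3+2+1 = 9


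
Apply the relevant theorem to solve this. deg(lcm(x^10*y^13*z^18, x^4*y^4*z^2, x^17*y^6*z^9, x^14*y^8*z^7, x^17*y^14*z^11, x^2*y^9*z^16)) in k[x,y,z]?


lcm = componentwise max:
x: max(10,4,17,14,17,2)=17
y: max(13,4,6,8,14,9)=14
z: max(18,2,9,7,11,16)=18
Total=17+14+18=49


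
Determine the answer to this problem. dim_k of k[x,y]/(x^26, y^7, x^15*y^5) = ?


k[x,y]/I, I = (x^26, y^7, x^15*y^5)
Rect: 26x7=182. Corner: (26-15)x(7-5)=22.
dim = 182-22 = 160


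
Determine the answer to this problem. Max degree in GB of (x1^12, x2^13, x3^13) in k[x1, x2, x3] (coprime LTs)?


Pure powers, coprime LTs => already GB.
Degrees: 12, 13, 13
Max=13


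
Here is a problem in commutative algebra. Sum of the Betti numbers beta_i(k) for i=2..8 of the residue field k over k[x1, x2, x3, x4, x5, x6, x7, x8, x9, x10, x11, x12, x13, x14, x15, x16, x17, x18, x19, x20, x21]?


Koszul resolution: beta_i(k)=C(n,i), n=21
C(21,2)=210, C(21,3)=1330, C(21,4)=5985, C(21,5)=20349, C(21,6)=54264, C(21,7)=116280, C(21,8)=203490
Sum=401908


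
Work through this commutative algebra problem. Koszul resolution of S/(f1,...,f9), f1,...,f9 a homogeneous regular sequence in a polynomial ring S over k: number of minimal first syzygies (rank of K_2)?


Regular sequence => Koszul complex is the minimal free resolution.
Syz_1 minimally generated by Koszul relations f_i*e_j - f_j*e_i (i<j): mu(Syz_1) = beta_2 = C(m,2) = m(m-1)/2
m=9
9*8/2 = 36


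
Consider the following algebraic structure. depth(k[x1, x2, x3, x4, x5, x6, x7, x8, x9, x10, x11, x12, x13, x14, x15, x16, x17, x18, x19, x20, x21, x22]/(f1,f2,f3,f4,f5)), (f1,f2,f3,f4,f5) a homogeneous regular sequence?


depth(R)=22
depth(R/I)=22-5=17


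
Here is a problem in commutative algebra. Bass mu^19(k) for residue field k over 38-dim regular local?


C(n,i)=C(38,19)=35345263800


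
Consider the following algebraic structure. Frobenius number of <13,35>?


gcd(13,35)=1 => F=ab-a-b=13*35-13-35=455-48=407


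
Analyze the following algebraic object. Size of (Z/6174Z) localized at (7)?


7-primary part: 6174=7^3*18
Size=7^3=343


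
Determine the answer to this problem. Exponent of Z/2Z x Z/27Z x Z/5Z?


Exponent = lcm of the cyclic orders; pairwise coprime => product.
2^1*3^3*5^1=2*27*5=270


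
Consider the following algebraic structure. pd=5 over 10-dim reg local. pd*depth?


pd+depth=10
depth=10-5=5
pd*depth=5*5=25


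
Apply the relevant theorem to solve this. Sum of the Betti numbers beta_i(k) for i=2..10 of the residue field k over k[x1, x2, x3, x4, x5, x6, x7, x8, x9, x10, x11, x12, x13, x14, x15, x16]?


Koszul resolution: beta_i(k)=C(n,i), n=16
C(16,2)=120, C(16,3)=560, C(16,4)=1820, C(16,5)=4368, C(16,6)=8008, C(16,7)=11440, C(16,8)=12870, C(16,9)=11440, C(16,10)=8008
Sum=58634


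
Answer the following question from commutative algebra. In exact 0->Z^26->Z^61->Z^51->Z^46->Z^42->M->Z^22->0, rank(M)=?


Alt sum=0:
(-1)^0*26 + (-1)^1*61 + (-1)^2*51 + (-1)^3*46 + (-1)^4*42 + (-1)^5*? + (-1)^6*22=0
rank(M)=34


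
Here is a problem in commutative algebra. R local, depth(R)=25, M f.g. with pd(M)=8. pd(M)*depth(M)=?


pd+depth=25
depth=25-8=17
pd*depth=8*17=136


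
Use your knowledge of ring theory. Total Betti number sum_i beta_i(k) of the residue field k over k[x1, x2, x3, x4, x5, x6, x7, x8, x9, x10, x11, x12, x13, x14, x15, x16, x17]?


Koszul resolution: beta_i(k)=C(n,i), n=17
sum_i C(17,i) = 2^17 = 131072


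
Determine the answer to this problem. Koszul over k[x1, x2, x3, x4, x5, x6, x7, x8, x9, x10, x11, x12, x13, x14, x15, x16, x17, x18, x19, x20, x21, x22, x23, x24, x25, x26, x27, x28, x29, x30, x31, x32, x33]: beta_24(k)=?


C(n,i)=C(33,24)=38567100


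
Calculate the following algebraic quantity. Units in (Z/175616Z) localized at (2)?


Local ring = Z/512Z.
phi(512) = 2^8*(2-1) = 256


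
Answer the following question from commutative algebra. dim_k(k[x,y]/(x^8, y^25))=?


Basis: x^i*y^j, i<8, j<25
8*25=200


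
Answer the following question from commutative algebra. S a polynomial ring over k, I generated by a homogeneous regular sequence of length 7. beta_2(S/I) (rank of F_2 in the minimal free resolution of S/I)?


Regular sequence => Koszul complex is the minimal free resolution.
Syz_1 minimally generated by Koszul relations f_i*e_j - f_j*e_i (i<j): mu(Syz_1) = beta_2 = C(m,2) = m(m-1)/2
m=7
7*6/2 = 21


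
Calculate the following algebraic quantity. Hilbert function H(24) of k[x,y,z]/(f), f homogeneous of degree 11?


C(26,2)-C(15,2)=325-105=220


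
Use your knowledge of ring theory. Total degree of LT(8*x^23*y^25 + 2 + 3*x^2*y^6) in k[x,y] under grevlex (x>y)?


LT: 8*x^23*y^25
deg_x=23, deg_y=25
Total=23+25=48


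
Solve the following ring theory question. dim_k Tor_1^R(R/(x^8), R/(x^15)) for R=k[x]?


Tor_1(R/I,R/J)=(I cap J)/IJ=(x^15)/(x^23)
dim=23-15=min(8,15)=8


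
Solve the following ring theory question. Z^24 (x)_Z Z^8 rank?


rank(M(x)N) = rank(M)*rank(N)
24*8 = 192


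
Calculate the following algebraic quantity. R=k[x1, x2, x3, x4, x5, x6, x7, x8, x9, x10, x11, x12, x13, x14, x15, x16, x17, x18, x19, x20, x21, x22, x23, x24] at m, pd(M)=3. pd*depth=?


pd+depth=24
depth=24-3=21
pd*depth=3*21=63


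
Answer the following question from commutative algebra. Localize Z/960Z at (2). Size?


2-primary part: 960=2^6*15
Size=2^6=64


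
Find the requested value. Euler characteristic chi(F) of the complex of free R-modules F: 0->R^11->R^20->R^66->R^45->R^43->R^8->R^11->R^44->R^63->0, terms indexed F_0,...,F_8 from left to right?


chi = sum (-1)^i * rank:
(-1)^0*11=11
(-1)^1*20=-20
(-1)^2*66=66
(-1)^3*45=-45
(-1)^4*43=43
(-1)^5*8=-8
(-1)^6*11=11
(-1)^7*44=-44
(-1)^8*63=63
chi=77


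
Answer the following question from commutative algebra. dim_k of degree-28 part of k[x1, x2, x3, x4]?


C(d+n-1,n-1)=C(31,3)=4495


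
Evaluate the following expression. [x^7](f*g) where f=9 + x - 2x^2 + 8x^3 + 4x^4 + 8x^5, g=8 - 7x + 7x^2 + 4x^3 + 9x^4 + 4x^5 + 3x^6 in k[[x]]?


[x^7] = sum a_i*b_j, i+j=7
  1*3=3
  -2*4=-8
  8*9=72
  4*4=16
  8*7=56
Sum=139


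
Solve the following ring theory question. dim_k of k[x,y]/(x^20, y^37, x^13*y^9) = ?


k[x,y]/I, I = (x^20, y^37, x^13*y^9)
Rect: 20x37=740. Corner: (20-13)x(37-9)=196.
dim = 740-196 = 544


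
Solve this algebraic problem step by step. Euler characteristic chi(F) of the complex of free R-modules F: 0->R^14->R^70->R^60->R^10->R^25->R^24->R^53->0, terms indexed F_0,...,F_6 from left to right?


chi = sum (-1)^i * rank:
(-1)^0*14=14
(-1)^1*70=-70
(-1)^2*60=60
(-1)^3*10=-10
(-1)^4*25=25
(-1)^5*24=-24
(-1)^6*53=53
chi=48


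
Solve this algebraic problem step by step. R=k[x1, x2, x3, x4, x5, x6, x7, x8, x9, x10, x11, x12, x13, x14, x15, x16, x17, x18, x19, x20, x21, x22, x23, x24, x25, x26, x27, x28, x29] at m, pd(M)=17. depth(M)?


pd+depth=depth(R)=29
depth=29-17=12


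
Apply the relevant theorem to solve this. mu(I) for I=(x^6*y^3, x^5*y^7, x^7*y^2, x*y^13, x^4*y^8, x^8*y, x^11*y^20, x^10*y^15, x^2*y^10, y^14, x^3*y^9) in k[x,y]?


Remove redundant (divisible by others).
x^10*y^15 redundant.
x^11*y^20 redundant.
Min: x^8*y, x^7*y^2, x^6*y^3, x^5*y^7, x^4*y^8, x^3*y^9, x^2*y^10, x*y^13, y^14
Count=9


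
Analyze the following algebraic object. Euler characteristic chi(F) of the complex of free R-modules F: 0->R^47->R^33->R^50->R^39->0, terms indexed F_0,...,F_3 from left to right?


chi = sum (-1)^i * rank:
(-1)^0*47=47
(-1)^1*33=-33
(-1)^2*50=50
(-1)^3*39=-39
chi=25


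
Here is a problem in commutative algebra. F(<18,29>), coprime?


gcd(18,29)=1 => F=ab-a-b=18*29-18-29=522-47=475


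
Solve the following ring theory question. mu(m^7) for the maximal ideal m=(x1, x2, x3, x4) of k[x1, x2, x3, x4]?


Graded Nakayama: mu(m^d) = dim_k (m^d/m^(d+1)) = #degree-7 monomials in 4 vars
C(n+d-1,d)=C(10,7)=120


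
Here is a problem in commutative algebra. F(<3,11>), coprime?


gcd(3,11)=1 => F=ab-a-b=3*11-3-11=33-14=19


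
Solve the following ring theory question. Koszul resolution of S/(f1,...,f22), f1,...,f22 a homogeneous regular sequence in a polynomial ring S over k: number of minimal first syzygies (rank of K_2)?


Regular sequence => Koszul complex is the minimal free resolution.
Syz_1 minimally generated by Koszul relations f_i*e_j - f_j*e_i (i<j): mu(Syz_1) = beta_2 = C(m,2) = m(m-1)/2
m=22
22*21/2 = 231


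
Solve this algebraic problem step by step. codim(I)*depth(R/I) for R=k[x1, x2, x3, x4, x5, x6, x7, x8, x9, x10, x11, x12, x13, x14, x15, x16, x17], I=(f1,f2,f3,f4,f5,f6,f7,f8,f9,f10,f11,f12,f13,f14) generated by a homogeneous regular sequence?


codim=14, depth=dim(R/I)=17-14=3
Product=14*3=42


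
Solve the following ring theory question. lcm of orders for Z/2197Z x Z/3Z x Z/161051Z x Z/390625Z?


Exponent = lcm of the cyclic orders; pairwise coprime => product.
13^3*3^1*11^5*5^8=2197*3*161051*390625=414643414453125


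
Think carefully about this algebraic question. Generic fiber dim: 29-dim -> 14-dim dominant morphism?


dim(fiber)=dim(X)-dim(Y)=29-14=15


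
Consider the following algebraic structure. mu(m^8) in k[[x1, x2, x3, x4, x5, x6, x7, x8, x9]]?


C(n+d-1,d)=C(16,8)=12870


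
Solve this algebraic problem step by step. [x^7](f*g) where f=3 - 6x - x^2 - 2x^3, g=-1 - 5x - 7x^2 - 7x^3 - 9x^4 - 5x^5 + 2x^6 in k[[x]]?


[x^7] = sum a_i*b_j, i+j=7
  -6*2=-12
  -1*-5=5
  -2*-9=18
Sum=11


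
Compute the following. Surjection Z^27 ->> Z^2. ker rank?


rank(ker) = 27-2 = 25


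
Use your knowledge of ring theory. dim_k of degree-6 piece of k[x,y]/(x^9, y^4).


k[x,y], I = (x^9, y^4), d = 6
Need i < 9 and d-i < 4.
Range: 3 <= i <= 6.
H(6) = 4


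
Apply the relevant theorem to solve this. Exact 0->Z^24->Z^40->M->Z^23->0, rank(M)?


Alt sum=0:
(-1)^0*24 + (-1)^1*40 + (-1)^2*? + (-1)^3*23=0
rank(M)=39


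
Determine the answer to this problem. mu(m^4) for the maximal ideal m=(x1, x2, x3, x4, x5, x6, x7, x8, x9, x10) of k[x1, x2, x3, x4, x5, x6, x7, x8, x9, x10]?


Graded Nakayama: mu(m^d) = dim_k (m^d/m^(d+1)) = #degree-4 monomials in 10 vars
C(n+d-1,d)=C(13,4)=715


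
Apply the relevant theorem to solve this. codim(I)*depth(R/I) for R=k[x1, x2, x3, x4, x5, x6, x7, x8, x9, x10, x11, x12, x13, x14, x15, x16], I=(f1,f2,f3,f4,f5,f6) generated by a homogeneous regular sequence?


codim=6, depth=dim(R/I)=16-6=10
Product=6*10=60


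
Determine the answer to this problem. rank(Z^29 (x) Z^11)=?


rank(M(x)N) = rank(M)*rank(N)
29*11 = 319


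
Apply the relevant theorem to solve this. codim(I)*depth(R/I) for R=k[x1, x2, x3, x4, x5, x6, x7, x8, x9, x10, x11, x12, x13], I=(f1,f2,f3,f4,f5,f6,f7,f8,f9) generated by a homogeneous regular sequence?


codim=9, depth=dim(R/I)=13-9=4
Product=9*4=36


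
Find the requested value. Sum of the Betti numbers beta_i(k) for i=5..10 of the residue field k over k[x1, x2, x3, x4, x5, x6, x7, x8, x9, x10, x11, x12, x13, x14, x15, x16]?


Koszul resolution: beta_i(k)=C(n,i), n=16
C(16,5)=4368, C(16,6)=8008, C(16,7)=11440, C(16,8)=12870, C(16,9)=11440, C(16,10)=8008
Sum=56134


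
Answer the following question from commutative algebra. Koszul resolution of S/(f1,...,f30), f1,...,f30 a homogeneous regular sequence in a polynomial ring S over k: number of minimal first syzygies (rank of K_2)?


Regular sequence => Koszul complex is the minimal free resolution.
Syz_1 minimally generated by Koszul relations f_i*e_j - f_j*e_i (i<j): mu(Syz_1) = beta_2 = C(m,2) = m(m-1)/2
m=30
30*29/2 = 435


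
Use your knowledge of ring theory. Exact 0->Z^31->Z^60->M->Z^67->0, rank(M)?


Alt sum=0:
(-1)^0*31 + (-1)^1*60 + (-1)^2*? + (-1)^3*67=0
rank(M)=96


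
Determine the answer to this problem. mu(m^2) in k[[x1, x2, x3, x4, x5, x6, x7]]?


C(n+d-1,d)=C(8,2)=28


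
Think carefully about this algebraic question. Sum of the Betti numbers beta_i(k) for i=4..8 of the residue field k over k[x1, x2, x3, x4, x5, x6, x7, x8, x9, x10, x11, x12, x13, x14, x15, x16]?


Koszul resolution: beta_i(k)=C(n,i), n=16
C(16,4)=1820, C(16,5)=4368, C(16,6)=8008, C(16,7)=11440, C(16,8)=12870
Sum=38506


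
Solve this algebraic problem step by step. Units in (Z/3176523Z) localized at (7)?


Local ring = Z/117649Z.
phi(117649) = 7^5*(7-1) = 100842


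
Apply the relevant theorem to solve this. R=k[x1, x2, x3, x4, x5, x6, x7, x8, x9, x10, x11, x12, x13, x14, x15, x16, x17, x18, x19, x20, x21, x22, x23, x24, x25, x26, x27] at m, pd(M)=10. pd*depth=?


pd+depth=27
depth=27-10=17
pd*depth=10*17=170


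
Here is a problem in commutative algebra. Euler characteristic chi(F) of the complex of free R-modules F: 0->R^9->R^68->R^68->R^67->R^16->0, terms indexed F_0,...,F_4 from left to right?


chi = sum (-1)^i * rank:
(-1)^0*9=9
(-1)^1*68=-68
(-1)^2*68=68
(-1)^3*67=-67
(-1)^4*16=16
chi=-42


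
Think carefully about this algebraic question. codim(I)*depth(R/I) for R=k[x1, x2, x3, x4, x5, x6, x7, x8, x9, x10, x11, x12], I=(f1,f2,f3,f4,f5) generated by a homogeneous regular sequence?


codim=5, depth=dim(R/I)=12-5=7
Product=5*7=35


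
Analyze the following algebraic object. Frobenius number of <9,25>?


gcd(9,25)=1 => F=ab-a-b=9*25-9-25=225-34=191


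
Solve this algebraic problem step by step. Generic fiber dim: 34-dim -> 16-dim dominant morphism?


dim(fiber)=dim(X)-dim(Y)=34-16=18


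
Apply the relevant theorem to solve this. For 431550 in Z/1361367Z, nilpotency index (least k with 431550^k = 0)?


431550^k mod 1361367:
k=1: 431550
k=2: 396900
k=3: 444528
k=4: 388962
k=5: 0
First zero at k = 5


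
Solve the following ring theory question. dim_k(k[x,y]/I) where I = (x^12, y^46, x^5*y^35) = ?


k[x,y]/I, I = (x^12, y^46, x^5*y^35)
Rect: 12x46=552. Corner: (12-5)x(46-35)=77.
dim = 552-77 = 475


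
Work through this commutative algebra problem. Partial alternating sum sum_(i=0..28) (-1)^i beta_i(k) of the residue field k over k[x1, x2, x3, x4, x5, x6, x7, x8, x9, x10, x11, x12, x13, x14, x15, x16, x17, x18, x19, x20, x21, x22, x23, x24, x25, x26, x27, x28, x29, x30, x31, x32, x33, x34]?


Koszul resolution: beta_i(k)=C(n,i), n=34
sum_(i=0..p) (-1)^i C(n,i) = (-1)^p C(n-1,p)
(-1)^28*C(33,28) = (-1)^28*237336 = 237336


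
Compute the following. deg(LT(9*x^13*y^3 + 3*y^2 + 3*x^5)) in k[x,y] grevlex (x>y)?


LT: 9*x^13*y^3
deg_x=13, deg_y=3
Total=13+3=16


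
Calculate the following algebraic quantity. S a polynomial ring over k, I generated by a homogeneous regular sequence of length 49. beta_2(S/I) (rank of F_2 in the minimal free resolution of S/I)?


Regular sequence => Koszul complex is the minimal free resolution.
Syz_1 minimally generated by Koszul relations f_i*e_j - f_j*e_i (i<j): mu(Syz_1) = beta_2 = C(m,2) = m(m-1)/2
m=49
49*48/2 = 1176


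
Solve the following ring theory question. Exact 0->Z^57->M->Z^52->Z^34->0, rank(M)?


Alt sum=0:
(-1)^0*57 + (-1)^1*? + (-1)^2*52 + (-1)^3*34=0
rank(M)=75


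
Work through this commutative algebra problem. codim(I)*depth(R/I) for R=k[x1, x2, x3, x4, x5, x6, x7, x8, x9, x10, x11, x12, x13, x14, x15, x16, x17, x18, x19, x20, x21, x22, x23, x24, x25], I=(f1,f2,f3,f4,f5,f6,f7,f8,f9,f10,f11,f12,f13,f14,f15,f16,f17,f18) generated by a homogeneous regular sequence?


codim=18, depth=dim(R/I)=25-18=7
Product=18*7=126


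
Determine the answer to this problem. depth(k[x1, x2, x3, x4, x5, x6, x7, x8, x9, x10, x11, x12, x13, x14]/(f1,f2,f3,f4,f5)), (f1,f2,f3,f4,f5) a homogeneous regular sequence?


depth(R)=14
depth(R/I)=14-5=9


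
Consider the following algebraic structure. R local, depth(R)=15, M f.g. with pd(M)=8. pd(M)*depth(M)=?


pd+depth=15
depth=15-8=7
pd*depth=8*7=56


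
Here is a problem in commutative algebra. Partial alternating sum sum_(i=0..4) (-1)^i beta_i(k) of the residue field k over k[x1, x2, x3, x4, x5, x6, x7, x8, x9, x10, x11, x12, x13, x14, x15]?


Koszul resolution: beta_i(k)=C(n,i), n=15
sum_(i=0..p) (-1)^i C(n,i) = (-1)^p C(n-1,p)
(-1)^4*C(14,4) = (-1)^4*1001 = 1001


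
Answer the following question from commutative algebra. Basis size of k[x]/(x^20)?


Basis: 1,x,...,x^19
dim=20


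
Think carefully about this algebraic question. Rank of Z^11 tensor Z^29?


rank(M(x)N) = rank(M)*rank(N)
11*29 = 319


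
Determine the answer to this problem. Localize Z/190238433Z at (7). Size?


7-primary part: 190238433=7^8*33
Size=7^8=5764801


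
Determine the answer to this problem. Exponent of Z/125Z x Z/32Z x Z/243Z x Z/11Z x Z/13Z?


Exponent = lcm of the cyclic orders; pairwise coprime => product.
5^3*2^5*3^5*11^1*13^1=125*32*243*11*13=138996000


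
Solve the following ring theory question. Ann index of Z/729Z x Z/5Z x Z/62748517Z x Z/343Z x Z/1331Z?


Exponent = lcm of the cyclic orders; pairwise coprime => product.
3^6*5^1*13^7*7^3*11^3=729*5*62748517*343*1331=104417471953639845


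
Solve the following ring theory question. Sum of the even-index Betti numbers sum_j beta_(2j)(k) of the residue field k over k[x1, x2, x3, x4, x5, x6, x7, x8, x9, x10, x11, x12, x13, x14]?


Koszul resolution: beta_i(k)=C(n,i), n=14
sum_even C(14,i) = 2^(n-1) = 2^13 = 8192


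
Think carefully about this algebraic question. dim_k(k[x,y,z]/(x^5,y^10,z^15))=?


Basis: x^iy^jz^k, i<5,j<10,k<15
5*10*15=750


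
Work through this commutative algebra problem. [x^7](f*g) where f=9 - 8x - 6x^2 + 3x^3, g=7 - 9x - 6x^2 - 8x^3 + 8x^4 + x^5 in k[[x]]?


[x^7] = sum a_i*b_j, i+j=7
  -6*1=-6
  3*8=24
Sum=18


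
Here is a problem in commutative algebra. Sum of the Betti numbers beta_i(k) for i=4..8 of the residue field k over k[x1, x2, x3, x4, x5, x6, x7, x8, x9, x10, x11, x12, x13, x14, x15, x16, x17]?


Koszul resolution: beta_i(k)=C(n,i), n=17
C(17,4)=2380, C(17,5)=6188, C(17,6)=12376, C(17,7)=19448, C(17,8)=24310
Sum=64702


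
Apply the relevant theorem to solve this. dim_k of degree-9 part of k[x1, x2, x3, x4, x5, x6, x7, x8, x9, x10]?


C(d+n-1,n-1)=C(18,9)=48620


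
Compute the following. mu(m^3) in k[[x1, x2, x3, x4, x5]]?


C(n+d-1,d)=C(7,3)=35


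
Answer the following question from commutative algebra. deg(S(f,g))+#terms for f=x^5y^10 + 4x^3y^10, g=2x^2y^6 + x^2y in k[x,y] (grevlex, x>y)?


LT(f)=x^5y^10, LT(g)=2x^2y^6
lcm(LM)=x^5y^10
S(f,g) (scaled by 2 to clear denominators) = 2*f - x^3y^4*g = 8x^3y^10 - x^5y^5
2 terms, deg 13.
13+2=15


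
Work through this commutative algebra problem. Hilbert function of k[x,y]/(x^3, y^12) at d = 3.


k[x,y], I = (x^3, y^12), d = 3
Need i < 3 and d-i < 12.
Range: 0 <= i <= 2.
H(3) = 3


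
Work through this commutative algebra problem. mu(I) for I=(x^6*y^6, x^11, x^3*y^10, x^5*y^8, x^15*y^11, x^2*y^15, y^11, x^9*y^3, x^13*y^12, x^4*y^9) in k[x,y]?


Remove redundant (divisible by others).
x^15*y^11 redundant.
x^13*y^12 redundant.
x^2*y^15 redundant.
Min: x^11, x^9*y^3, x^6*y^6, x^5*y^8, x^4*y^9, x^3*y^10, y^11
Count=7


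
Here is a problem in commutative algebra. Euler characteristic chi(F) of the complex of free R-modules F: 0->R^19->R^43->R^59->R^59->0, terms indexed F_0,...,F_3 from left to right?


chi = sum (-1)^i * rank:
(-1)^0*19=19
(-1)^1*43=-43
(-1)^2*59=59
(-1)^3*59=-59
chi=-24


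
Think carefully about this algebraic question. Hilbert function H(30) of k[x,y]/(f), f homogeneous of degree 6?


H(t)=d for t>=d-1.
d=6, t=30
H(30)=6


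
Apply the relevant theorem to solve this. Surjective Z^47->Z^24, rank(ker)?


rank(ker) = 47-24 = 23


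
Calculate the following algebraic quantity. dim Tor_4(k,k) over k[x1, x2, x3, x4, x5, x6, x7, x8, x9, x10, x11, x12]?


Koszul: C(n,i)=C(12,4)=495


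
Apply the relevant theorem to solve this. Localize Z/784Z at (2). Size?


2-primary part: 784=2^4*49
Size=2^4=16


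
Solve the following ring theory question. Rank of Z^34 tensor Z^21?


rank(M(x)N) = rank(M)*rank(N)
34*21 = 714


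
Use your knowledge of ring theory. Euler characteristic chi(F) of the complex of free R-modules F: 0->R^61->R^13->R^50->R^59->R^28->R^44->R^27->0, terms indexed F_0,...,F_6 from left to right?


chi = sum (-1)^i * rank:
(-1)^0*61=61
(-1)^1*13=-13
(-1)^2*50=50
(-1)^3*59=-59
(-1)^4*28=28
(-1)^5*44=-44
(-1)^6*27=27
chi=50


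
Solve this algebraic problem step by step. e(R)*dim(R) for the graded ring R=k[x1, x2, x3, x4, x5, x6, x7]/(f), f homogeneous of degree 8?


e(R)=deg(f)=8, dim(R)=7-1=6
e*dim=8*6=48


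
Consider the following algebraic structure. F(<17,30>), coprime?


gcd(17,30)=1 => F=ab-a-b=17*30-17-30=510-47=463


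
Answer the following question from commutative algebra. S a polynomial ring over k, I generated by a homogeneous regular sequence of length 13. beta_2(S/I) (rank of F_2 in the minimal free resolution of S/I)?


Regular sequence => Koszul complex is the minimal free resolution.
Syz_1 minimally generated by Koszul relations f_i*e_j - f_j*e_i (i<j): mu(Syz_1) = beta_2 = C(m,2) = m(m-1)/2
m=13
13*12/2 = 78


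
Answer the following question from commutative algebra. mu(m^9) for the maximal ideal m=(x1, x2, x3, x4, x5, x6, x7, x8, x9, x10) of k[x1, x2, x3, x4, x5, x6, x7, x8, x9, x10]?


Graded Nakayama: mu(m^d) = dim_k (m^d/m^(d+1)) = #degree-9 monomials in 10 vars
C(n+d-1,d)=C(18,9)=48620


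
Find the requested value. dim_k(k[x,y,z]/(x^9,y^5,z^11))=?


Basis: x^iy^jz^k, i<9,j<5,k<11
9*5*11=495


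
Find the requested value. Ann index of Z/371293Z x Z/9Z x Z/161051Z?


Exponent = lcm of the cyclic orders; pairwise coprime => product.
13^5*3^2*11^5=371293*9*161051=538173980487


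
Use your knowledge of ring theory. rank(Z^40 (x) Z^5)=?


rank(M(x)N) = rank(M)*rank(N)
40*5 = 200


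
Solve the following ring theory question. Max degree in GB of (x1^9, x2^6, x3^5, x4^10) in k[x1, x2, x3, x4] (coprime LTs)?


Pure powers, coprime LTs => already GB.
Degrees: 9, 6, 5, 10
Max=10


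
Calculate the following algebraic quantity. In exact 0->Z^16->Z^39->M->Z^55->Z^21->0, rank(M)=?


Alt sum=0:
(-1)^0*16 + (-1)^1*39 + (-1)^2*? + (-1)^3*55 + (-1)^4*21=0
rank(M)=57


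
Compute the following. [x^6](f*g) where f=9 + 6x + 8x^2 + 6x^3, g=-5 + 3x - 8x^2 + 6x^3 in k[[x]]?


[x^6] = sum a_i*b_j, i+j=6
  6*6=36
Sum=36


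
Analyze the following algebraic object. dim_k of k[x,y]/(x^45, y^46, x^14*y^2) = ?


k[x,y]/I, I = (x^45, y^46, x^14*y^2)
Rect: 45x46=2070. Corner: (45-14)x(46-2)=1364.
dim = 2070-1364 = 706


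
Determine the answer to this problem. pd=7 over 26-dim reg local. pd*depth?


pd+depth=26
depth=26-7=19
pd*depth=7*19=133


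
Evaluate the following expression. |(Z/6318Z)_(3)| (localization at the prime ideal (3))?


3-primary part: 6318=3^5*26
Size=3^5=243


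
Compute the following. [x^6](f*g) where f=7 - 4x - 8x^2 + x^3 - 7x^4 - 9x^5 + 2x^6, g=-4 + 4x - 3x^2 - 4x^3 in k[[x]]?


[x^6] = sum a_i*b_j, i+j=6
  1*-4=-4
  -7*-3=21
  -9*4=-36
  2*-4=-8
Sum=-27


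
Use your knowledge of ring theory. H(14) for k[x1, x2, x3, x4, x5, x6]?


C(d+n-1,n-1)=C(19,5)=11628


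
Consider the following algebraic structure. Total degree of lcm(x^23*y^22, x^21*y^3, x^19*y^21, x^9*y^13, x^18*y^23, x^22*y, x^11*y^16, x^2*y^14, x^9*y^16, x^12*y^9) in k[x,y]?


lcm = componentwise max:
x: max(23,21,19,9,18,22,11,2,9,12)=23
y: max(22,3,21,13,23,1,16,14,16,9)=23
Total=23+23=46


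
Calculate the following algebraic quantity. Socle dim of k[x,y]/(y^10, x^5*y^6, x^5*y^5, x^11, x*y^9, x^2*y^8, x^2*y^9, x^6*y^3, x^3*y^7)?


Socle = ann(m) = span of standard monomials u with x*u, y*u in I (staircase corners).
Redundant generators: x^2*y^9, x^5*y^6
Minimal generators: x^11, x^6*y^3, x^5*y^5, x^3*y^7, x^2*y^8, x*y^9, y^10
Corners: y^9, xy^8, x^2y^7, x^4y^6, x^5y^4, x^10y^2
Socle dim=6


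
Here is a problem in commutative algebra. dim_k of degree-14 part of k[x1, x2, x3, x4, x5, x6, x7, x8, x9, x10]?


C(d+n-1,n-1)=C(23,9)=817190


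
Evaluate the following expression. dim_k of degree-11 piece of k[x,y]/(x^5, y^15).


k[x,y], I = (x^5, y^15), d = 11
Need i < 5 and d-i < 15.
Range: 0 <= i <= 4.
H(11) = 5


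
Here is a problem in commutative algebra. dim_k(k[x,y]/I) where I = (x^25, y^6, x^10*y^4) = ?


k[x,y]/I, I = (x^25, y^6, x^10*y^4)
Rect: 25x6=150. Corner: (25-10)x(6-4)=30.
dim = 150-30 = 120


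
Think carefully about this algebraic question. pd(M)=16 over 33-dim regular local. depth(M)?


pd+depth=depth(R)=33
depth=33-16=17


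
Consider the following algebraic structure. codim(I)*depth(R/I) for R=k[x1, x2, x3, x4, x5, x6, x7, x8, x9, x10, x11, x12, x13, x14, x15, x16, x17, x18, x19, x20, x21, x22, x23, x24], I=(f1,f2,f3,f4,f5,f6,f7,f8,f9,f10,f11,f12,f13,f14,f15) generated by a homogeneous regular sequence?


codim=15, depth=dim(R/I)=24-15=9
Product=15*9=135


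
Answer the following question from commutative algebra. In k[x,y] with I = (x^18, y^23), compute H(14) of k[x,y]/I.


k[x,y], I = (x^18, y^23), d = 14
Need i < 18 and d-i < 23.
Range: 0 <= i <= 14.
H(14) = 15


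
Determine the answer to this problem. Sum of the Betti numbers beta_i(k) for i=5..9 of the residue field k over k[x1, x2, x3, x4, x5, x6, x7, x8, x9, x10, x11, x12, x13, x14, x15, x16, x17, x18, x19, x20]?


Koszul resolution: beta_i(k)=C(n,i), n=20
C(20,5)=15504, C(20,6)=38760, C(20,7)=77520, C(20,8)=125970, C(20,9)=167960
Sum=425714


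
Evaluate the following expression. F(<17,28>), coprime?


gcd(17,28)=1 => F=ab-a-b=17*28-17-28=476-45=431


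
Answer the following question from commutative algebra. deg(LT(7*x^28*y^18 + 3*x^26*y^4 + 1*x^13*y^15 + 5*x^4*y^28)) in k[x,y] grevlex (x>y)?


LT: 7*x^28*y^18
deg_x=28, deg_y=18
Total=28+18=46


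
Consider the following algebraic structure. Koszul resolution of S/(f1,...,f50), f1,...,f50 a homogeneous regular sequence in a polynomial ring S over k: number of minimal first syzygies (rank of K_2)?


Regular sequence => Koszul complex is the minimal free resolution.
Syz_1 minimally generated by Koszul relations f_i*e_j - f_j*e_i (i<j): mu(Syz_1) = beta_2 = C(m,2) = m(m-1)/2
m=50
50*49/2 = 1225


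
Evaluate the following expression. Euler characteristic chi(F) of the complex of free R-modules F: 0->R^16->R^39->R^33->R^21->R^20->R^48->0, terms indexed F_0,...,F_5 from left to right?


chi = sum (-1)^i * rank:
(-1)^0*16=16
(-1)^1*39=-39
(-1)^2*33=33
(-1)^3*21=-21
(-1)^4*20=20
(-1)^5*48=-48
chi=-39


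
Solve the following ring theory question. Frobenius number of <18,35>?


gcd(18,35)=1 => F=ab-a-b=18*35-18-35=630-53=577


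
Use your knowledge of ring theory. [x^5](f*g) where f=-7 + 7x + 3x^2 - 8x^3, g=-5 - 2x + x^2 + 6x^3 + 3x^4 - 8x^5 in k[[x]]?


[x^5] = sum a_i*b_j, i+j=5
  -7*-8=56
  7*3=21
  3*6=18
  -8*1=-8
Sum=87


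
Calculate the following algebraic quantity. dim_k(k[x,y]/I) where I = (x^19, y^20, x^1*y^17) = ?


k[x,y]/I, I = (x^19, y^20, x^1*y^17)
Rect: 19x20=380. Corner: (19-1)x(20-17)=54.
dim = 380-54 = 326


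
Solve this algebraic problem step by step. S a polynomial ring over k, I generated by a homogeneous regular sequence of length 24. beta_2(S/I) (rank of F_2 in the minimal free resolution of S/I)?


Regular sequence => Koszul complex is the minimal free resolution.
Syz_1 minimally generated by Koszul relations f_i*e_j - f_j*e_i (i<j): mu(Syz_1) = beta_2 = C(m,2) = m(m-1)/2
m=24
24*23/2 = 276


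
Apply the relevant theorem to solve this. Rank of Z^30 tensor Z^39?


rank(M(x)N) = rank(M)*rank(N)
30*39 = 1170


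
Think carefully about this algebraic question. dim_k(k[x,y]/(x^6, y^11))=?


Basis: x^i*y^j, i<6, j<11
6*11=66


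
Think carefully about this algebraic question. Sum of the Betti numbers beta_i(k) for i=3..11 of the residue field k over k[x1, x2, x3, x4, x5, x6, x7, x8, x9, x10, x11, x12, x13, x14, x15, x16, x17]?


Koszul resolution: beta_i(k)=C(n,i), n=17
C(17,3)=680, C(17,4)=2380, C(17,5)=6188, C(17,6)=12376, C(17,7)=19448, C(17,8)=24310, C(17,9)=24310, C(17,10)=19448, C(17,11)=12376
Sum=121516


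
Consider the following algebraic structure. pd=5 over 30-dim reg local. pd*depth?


pd+depth=30
depth=30-5=25
pd*depth=5*25=125


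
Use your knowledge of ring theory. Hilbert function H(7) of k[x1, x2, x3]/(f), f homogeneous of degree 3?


C(9,2)-C(6,2)=36-15=21


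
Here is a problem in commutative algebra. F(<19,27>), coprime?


gcd(19,27)=1 => F=ab-a-b=19*27-19-27=513-46=467


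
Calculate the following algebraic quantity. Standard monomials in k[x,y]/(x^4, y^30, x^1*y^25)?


k[x,y]/I, I = (x^4, y^30, x^1*y^25)
Rect: 4x30=120. Corner: (4-1)x(30-25)=15.
dim = 120-15 = 105


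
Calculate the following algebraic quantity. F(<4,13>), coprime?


gcd(4,13)=1 => F=ab-a-b=4*13-4-13=52-17=35


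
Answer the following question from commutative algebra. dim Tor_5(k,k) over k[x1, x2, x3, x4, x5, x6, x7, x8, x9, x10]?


Koszul: C(n,i)=C(10,5)=252


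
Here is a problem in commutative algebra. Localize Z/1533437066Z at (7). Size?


7-primary part: 1533437066=7^9*38
Size=7^9=40353607


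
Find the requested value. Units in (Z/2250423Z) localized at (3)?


Local ring = Z/6561Z.
phi(6561) = 3^7*(3-1) = 4374


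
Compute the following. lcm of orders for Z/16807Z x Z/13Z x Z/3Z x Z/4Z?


Exponent = lcm of the cyclic orders; pairwise coprime => product.
7^5*13^1*3^1*2^2=16807*13*3*4=2621892


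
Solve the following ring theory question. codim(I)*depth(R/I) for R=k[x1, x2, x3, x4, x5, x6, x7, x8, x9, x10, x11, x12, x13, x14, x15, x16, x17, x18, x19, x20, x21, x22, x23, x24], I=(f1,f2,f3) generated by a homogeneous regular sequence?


codim=3, depth=dim(R/I)=24-3=21
Product=3*21=63


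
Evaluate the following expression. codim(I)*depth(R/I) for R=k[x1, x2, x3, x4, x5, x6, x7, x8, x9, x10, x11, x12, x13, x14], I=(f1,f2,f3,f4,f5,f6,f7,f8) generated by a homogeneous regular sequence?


codim=8, depth=dim(R/I)=14-8=6
Product=8*6=48


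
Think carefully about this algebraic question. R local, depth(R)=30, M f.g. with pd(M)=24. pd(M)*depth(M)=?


pd+depth=30
depth=30-24=6
pd*depth=24*6=144


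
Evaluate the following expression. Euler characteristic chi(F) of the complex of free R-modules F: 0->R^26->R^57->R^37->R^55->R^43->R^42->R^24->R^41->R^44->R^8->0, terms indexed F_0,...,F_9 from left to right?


chi = sum (-1)^i * rank:
(-1)^0*26=26
(-1)^1*57=-57
(-1)^2*37=37
(-1)^3*55=-55
(-1)^4*43=43
(-1)^5*42=-42
(-1)^6*24=24
(-1)^7*41=-41
(-1)^8*44=44
(-1)^9*8=-8
chi=-29


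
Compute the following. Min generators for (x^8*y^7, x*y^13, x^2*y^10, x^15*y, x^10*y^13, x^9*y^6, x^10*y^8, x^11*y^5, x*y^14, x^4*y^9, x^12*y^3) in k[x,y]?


Remove redundant (divisible by others).
x^10*y^13 redundant.
x^10*y^8 redundant.
x*y^14 redundant.
Min: x^15*y, x^12*y^3, x^11*y^5, x^9*y^6, x^8*y^7, x^4*y^9, x^2*y^10, x*y^13
Count=8


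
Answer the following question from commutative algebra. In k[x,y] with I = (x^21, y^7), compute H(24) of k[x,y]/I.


k[x,y], I = (x^21, y^7), d = 24
Need i < 21 and d-i < 7.
Range: 18 <= i <= 20.
H(24) = 3


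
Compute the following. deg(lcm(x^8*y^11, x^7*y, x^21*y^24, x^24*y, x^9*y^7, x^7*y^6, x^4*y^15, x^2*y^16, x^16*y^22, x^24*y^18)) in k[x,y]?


lcm = componentwise max:
x: max(8,7,21,24,9,7,4,2,16,24)=24
y: max(11,1,24,1,7,6,15,16,22,18)=24
Total=24+24=48


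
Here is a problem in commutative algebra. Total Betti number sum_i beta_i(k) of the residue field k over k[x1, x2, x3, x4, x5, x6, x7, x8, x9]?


Koszul resolution: beta_i(k)=C(n,i), n=9
sum_i C(9,i) = 2^9 = 512


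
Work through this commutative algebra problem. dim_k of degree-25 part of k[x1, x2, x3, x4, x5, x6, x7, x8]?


C(d+n-1,n-1)=C(32,7)=3365856


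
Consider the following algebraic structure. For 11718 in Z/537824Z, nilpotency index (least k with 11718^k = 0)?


11718^k mod 537824:
k=1: 11718
k=2: 166404
k=3: 310072
k=4: 422576
k=5: 0
First zero at k = 5


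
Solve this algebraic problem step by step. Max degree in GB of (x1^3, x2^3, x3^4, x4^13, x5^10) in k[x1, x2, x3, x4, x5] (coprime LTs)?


Pure powers, coprime LTs => already GB.
Degrees: 3, 3, 4, 13, 10
Max=13


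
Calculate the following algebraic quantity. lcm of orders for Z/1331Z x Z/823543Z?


Exponent = lcm of the cyclic orders; pairwise coprime => product.
11^3*7^7=1331*823543=1096135733


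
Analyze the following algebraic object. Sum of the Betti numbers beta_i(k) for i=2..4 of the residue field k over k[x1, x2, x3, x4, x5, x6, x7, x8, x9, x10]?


Koszul resolution: beta_i(k)=C(n,i), n=10
C(10,2)=45, C(10,3)=120, C(10,4)=210
Sum=375


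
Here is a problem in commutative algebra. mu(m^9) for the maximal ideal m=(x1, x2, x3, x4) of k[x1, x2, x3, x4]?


Graded Nakayama: mu(m^d) = dim_k (m^d/m^(d+1)) = #degree-9 monomials in 4 vars
C(n+d-1,d)=C(12,9)=220


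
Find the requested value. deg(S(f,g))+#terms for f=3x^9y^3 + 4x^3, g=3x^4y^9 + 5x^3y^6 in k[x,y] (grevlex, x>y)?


LT(f)=3x^9y^3, LT(g)=3x^4y^9
lcm(LM)=x^9y^9
S(f,g) (scaled by 9 to clear denominators) = 3y^6*f - 3x^5*g = -15x^8y^6 + 12x^3y^6
2 terms, deg 14.
14+2=16


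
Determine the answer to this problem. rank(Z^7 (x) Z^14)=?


rank(M(x)N) = rank(M)*rank(N)
7*14 = 98


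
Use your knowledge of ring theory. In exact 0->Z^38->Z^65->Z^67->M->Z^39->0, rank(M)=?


Alt sum=0:
(-1)^0*38 + (-1)^1*65 + (-1)^2*67 + (-1)^3*? + (-1)^4*39=0
rank(M)=79


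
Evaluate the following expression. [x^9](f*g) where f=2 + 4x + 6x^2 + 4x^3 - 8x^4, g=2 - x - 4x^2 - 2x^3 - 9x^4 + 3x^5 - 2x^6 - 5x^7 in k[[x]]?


[x^9] = sum a_i*b_j, i+j=9
  6*-5=-30
  4*-2=-8
  -8*3=-24
Sum=-62


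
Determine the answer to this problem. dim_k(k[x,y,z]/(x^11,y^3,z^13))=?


Basis: x^iy^jz^k, i<11,j<3,k<13
11*3*13=429


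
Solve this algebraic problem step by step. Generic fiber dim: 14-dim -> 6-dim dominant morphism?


dim(fiber)=dim(X)-dim(Y)=14-6=8


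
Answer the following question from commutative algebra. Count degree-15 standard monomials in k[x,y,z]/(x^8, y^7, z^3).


Need i<8, j<7, k<3 with i+j+k=15.
For each i, j ranges over max(0,15-i-2)..min(6,15-i):
  i=0: j in [13,6] -> 0
  i=1: j in [12,6] -> 0
  i=2: j in [11,6] -> 0
  i=3: j in [10,6] -> 0
  i=4: j in [9,6] -> 0
  i=5: j in [8,6] -> 0
  i=6: j in [7,6] -> 0
  i=7: j in [6,6] -> 1
H(15) = 0+0+0+0+0+0+0+1 = 1


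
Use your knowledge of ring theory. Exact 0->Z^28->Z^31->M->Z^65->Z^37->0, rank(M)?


Alt sum=0:
(-1)^0*28 + (-1)^1*31 + (-1)^2*? + (-1)^3*65 + (-1)^4*37=0
rank(M)=31


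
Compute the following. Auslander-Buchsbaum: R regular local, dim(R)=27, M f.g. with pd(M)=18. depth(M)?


pd+depth=depth(R)=27
depth=27-18=9


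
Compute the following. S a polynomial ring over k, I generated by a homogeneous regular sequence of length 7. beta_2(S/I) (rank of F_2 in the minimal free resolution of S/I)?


Regular sequence => Koszul complex is the minimal free resolution.
Syz_1 minimally generated by Koszul relations f_i*e_j - f_j*e_i (i<j): mu(Syz_1) = beta_2 = C(m,2) = m(m-1)/2
m=7
7*6/2 = 21


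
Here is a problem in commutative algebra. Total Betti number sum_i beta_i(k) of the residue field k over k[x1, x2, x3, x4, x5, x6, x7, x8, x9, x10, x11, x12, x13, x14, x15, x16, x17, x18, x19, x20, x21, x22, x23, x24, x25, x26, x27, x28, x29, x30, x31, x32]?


Koszul resolution: beta_i(k)=C(n,i), n=32
sum_i C(32,i) = 2^32 = 4294967296


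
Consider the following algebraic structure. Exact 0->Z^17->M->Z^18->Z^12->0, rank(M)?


Alt sum=0:
(-1)^0*17 + (-1)^1*? + (-1)^2*18 + (-1)^3*12=0
rank(M)=23


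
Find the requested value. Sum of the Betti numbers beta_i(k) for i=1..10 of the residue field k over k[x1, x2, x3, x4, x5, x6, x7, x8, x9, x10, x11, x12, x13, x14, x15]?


Koszul resolution: beta_i(k)=C(n,i), n=15
C(15,1)=15, C(15,2)=105, C(15,3)=455, C(15,4)=1365, C(15,5)=3003, C(15,6)=5005, C(15,7)=6435, C(15,8)=6435, C(15,9)=5005, C(15,10)=3003
Sum=30826


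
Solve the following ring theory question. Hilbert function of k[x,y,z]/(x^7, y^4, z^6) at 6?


Need i<7, j<4, k<6 with i+j+k=6.
For each i, j ranges over max(0,6-i-5)..min(3,6-i):
  i=0: j in [1,3] -> 3
  i=1: j in [0,3] -> 4
  i=2: j in [0,3] -> 4
  i=3: j in [0,3] -> 4
  i=4: j in [0,2] -> 3
  i=5: j in [0,1] -> 2
  i=6: j in [0,0] -> 1
H(6) = 3+4+4+4+3+2+1 = 21


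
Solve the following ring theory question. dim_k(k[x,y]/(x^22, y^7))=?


Basis: x^i*y^j, i<22, j<7
22*7=154


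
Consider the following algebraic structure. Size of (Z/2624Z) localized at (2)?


2-primary part: 2624=2^6*41
Size=2^6=64


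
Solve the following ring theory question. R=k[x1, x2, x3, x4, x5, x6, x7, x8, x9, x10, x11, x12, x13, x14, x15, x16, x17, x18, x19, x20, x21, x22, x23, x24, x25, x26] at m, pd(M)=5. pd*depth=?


pd+depth=26
depth=26-5=21
pd*depth=5*21=105


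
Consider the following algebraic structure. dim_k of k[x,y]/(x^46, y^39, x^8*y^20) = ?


k[x,y]/I, I = (x^46, y^39, x^8*y^20)
Rect: 46x39=1794. Corner: (46-8)x(39-20)=722.
dim = 1794-722 = 1072


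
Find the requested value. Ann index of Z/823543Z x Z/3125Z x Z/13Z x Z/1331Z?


Exponent = lcm of the cyclic orders; pairwise coprime => product.
7^7*5^5*13^1*11^3=823543*3125*13*1331=44530514153125


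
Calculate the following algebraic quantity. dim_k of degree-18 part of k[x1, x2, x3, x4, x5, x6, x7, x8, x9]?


C(d+n-1,n-1)=C(26,8)=1562275
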